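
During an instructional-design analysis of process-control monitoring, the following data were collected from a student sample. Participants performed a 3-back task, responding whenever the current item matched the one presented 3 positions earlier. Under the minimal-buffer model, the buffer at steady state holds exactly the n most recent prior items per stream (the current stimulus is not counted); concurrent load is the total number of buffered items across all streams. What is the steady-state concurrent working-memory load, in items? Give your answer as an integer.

3

The buffer holds the 3 most recent prior items.
Steady-state concurrent load = 3 items.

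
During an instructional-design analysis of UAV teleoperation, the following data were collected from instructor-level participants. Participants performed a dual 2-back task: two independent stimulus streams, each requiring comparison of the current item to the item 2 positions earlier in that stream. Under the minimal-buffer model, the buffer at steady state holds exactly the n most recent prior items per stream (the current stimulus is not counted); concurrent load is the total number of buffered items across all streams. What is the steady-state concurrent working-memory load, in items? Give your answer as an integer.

4

Each stream's buffer holds its 2 most recent prior items.
Two independent streams: 2 × 2 = 4 buffered items at steady state.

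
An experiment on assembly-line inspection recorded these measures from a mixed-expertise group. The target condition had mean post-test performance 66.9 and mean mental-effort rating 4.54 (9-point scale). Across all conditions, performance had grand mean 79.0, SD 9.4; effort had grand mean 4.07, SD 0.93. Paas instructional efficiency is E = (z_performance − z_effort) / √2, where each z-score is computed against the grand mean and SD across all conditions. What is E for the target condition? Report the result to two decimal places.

-1.27

z_performance = (66.9 − 79.0) / 9.4 = -12.1000 / 9.4 = -1.2872.
z_effort = (4.54 − 4.07) / 0.93 = 0.4700 / 0.93 = 0.5054.
z_P − z_E = -1.2872 − 0.5054 = -1.7926.
E = -1.7926 / √2 = -1.7926 / 1.41421 = -1.2676 ≈ -1.27.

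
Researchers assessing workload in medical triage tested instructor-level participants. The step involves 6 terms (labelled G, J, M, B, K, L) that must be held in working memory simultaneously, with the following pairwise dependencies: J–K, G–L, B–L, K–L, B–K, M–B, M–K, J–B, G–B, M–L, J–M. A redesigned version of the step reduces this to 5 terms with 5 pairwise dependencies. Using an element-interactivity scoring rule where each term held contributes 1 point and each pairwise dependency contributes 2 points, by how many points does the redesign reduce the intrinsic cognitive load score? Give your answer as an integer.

13

Original: 6 × 1 + 11 × 2 = 6 + 22 = 28.
Redesigned: 5 × 1 + 5 × 2 = 5 + 10 = 15.
Reduction = 28 − 15 = 13.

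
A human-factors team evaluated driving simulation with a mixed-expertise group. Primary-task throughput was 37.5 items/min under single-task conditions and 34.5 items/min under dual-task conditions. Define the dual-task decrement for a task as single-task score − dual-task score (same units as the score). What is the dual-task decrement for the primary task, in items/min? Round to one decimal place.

Decrement = 37.5 − 34.5 = 3.0000 items/min ≈ 3.0 items/min.

3.0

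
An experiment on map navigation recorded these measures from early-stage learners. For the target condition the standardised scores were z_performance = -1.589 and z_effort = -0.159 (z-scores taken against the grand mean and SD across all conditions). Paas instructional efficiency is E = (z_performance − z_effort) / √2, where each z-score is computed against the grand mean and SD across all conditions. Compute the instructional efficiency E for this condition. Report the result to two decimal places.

z_P − z_E = -1.589 − (-0.159) = -1.4300.
E = -1.4300 / √2 = -1.4300 / 1.41421 = -1.0112 ≈ -1.01.

-1.01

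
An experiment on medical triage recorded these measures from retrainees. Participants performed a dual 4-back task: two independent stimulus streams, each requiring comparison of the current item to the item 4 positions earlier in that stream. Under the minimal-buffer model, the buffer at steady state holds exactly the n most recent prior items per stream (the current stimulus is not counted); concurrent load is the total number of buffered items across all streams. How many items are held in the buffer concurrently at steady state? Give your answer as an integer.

8

Each stream's buffer holds its 4 most recent prior items.
Two independent streams: 2 × 4 = 8 buffered items at steady state.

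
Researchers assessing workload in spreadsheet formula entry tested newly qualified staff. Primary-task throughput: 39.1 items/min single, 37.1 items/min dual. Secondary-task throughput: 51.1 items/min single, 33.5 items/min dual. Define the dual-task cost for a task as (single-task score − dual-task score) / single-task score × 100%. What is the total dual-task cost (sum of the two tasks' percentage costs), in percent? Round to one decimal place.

39.6

Primary cost = (39.1 − 37.1) / 39.1 × 100% = 5.1151%.
Secondary cost = (51.1 − 33.5) / 51.1 × 100% = 34.4423%.
Total = 5.1151% + 34.4423% = 39.5574% ≈ 39.6%.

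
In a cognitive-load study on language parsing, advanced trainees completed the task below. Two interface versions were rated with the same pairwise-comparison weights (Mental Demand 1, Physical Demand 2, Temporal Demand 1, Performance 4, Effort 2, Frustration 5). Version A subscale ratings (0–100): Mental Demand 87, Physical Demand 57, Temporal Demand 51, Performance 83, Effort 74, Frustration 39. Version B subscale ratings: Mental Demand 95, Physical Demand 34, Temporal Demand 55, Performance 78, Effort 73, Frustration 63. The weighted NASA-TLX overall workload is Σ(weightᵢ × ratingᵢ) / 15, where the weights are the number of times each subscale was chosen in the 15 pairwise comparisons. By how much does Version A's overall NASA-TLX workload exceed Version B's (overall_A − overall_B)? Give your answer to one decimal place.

-4.3

Version A weighted sum = 1·87 + 2·57 + 1·51 + 4·83 + 2·74 + 5·39 = 87 + 114 + 51 + 332 + 148 + 195 = 927; overall_A = 927/15 = 61.8000.
Version B weighted sum = 1·95 + 2·34 + 1·55 + 4·78 + 2·73 + 5·63 = 95 + 68 + 55 + 312 + 146 + 315 = 991; overall_B = 991/15 = 66.0667.
Difference = 61.8000 − 66.0667 = -4.2667 ≈ -4.3.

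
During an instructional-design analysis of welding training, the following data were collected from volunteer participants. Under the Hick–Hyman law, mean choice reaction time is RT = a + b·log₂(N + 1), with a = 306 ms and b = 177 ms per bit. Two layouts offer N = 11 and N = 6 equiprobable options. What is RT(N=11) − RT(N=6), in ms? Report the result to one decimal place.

137.6

RT(11) = 306 + 177·log₂(12) = 306 + 177·3.5850 = 940.5450 ms.
RT(6) = 306 + 177·log₂(7) = 306 + 177·2.8074 = 802.9098 ms.
Difference = 940.5450 − 802.9098 = 137.6352 ≈ 137.6 ms.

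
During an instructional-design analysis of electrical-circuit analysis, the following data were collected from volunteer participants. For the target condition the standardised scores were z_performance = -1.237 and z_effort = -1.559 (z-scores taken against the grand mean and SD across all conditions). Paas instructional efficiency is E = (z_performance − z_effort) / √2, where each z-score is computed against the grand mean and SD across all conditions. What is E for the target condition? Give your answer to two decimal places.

0.23

z_P − z_E = -1.237 − (-1.559) = 0.3220.
E = 0.3220 / √2 = 0.3220 / 1.41421 = 0.2277 ≈ 0.23.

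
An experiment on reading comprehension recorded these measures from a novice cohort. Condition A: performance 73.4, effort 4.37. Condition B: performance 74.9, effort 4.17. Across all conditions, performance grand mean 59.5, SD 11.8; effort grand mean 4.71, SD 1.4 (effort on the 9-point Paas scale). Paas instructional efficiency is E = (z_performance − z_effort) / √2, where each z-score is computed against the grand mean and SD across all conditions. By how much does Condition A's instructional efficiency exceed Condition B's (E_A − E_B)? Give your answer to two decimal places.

Condition A: z_P = (73.4 − 59.5)/11.8 = 1.1780; z_E = (4.37 − 4.71)/1.4 = -0.2429; E_A = (1.1780 − (-0.2429))/√2 = 1.0047.
Condition B: z_P = (74.9 − 59.5)/11.8 = 1.3051; z_E = (4.17 − 4.71)/1.4 = -0.3857; E_B = (1.3051 − (-0.3857))/√2 = 1.1956.
E_A − E_B = 1.0047 − 1.1956 = -0.1909 ≈ -0.19.

-0.19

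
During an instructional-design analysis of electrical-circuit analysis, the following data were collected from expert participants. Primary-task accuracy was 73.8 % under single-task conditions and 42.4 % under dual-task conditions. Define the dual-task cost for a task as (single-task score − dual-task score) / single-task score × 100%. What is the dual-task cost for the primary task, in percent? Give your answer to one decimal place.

42.5

Cost = (73.8 − 42.4) / 73.8 × 100%
     = 31.4000 / 73.8 × 100% = 42.5474%.
≈ 42.5%.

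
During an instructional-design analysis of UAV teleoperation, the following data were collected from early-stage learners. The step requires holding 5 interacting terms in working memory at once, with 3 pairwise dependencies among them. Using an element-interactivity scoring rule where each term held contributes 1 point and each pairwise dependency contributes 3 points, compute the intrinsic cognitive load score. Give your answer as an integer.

Element contribution: 5 × 1 = 5.
Interaction contribution: 3 × 3 = 9.
Intrinsic load = 5 + 9 = 14.

14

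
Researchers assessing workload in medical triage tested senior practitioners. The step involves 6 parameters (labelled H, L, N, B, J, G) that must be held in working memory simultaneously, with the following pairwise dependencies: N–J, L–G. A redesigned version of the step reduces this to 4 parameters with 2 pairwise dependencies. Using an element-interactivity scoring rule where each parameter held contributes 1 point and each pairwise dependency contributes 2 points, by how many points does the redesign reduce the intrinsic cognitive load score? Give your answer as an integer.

2

Original: 6 × 1 + 2 × 2 = 6 + 4 = 10.
Redesigned: 4 × 1 + 2 × 2 = 4 + 4 = 8.
Reduction = 10 − 8 = 2.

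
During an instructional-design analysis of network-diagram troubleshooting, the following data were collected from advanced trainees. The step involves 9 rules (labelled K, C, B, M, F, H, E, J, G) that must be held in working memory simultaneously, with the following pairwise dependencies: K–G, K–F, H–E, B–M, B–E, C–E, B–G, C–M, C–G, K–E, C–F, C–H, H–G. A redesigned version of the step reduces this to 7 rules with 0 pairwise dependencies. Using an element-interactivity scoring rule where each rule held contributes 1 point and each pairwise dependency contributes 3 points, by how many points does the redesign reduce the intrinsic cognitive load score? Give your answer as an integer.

Original: 9 × 1 + 13 × 3 = 9 + 39 = 48.
Redesigned: 7 × 1 + 0 × 3 = 7 + 0 = 7.
Reduction = 48 − 7 = 41.

41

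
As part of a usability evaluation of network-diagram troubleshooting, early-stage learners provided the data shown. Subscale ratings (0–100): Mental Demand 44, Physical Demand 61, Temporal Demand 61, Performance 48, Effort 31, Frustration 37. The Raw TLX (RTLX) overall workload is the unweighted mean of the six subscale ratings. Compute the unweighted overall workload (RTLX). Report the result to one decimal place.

47.0

Sum of ratings = 44 + 61 + 61 + 48 + 31 + 37 = 282.
RTLX = 282 / 6 = 47.0000 ≈ 47.0.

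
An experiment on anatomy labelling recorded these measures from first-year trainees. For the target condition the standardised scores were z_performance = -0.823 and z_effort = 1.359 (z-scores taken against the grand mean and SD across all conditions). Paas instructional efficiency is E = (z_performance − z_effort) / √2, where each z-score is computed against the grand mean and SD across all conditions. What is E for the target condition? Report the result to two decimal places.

z_P − z_E = -0.823 − 1.359 = -2.1820.
E = -2.1820 / √2 = -2.1820 / 1.41421 = -1.5429 ≈ -1.54.

-1.54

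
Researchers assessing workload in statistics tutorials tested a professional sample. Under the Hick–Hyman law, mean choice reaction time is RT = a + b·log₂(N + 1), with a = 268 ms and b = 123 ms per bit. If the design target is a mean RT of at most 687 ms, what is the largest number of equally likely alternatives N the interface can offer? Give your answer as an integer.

Set 268 + 123·log₂(N + 1) ≤ 687.
log₂(N + 1) ≤ (687 − 268) / 123 = 3.4065.
N + 1 ≤ 2^3.4065 = 10.6037.
N ≤ 9.6037, so the largest integer N is 9.

9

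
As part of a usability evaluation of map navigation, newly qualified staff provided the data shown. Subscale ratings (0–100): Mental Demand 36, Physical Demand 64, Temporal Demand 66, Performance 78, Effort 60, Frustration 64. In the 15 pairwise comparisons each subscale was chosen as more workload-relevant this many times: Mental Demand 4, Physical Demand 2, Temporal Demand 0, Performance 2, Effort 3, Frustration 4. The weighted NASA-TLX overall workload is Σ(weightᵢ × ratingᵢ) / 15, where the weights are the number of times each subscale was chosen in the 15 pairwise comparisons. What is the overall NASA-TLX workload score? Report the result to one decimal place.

57.6

The tallies are the weights (they sum to 15).
Weighted sum = 4·36 + 2·64 + 0·66 + 2·78 + 3·60 + 4·64
            = 144 + 128 + 0 + 156 + 180 + 256 = 864.
Overall workload = 864 / 15 = 57.6000 ≈ 57.6.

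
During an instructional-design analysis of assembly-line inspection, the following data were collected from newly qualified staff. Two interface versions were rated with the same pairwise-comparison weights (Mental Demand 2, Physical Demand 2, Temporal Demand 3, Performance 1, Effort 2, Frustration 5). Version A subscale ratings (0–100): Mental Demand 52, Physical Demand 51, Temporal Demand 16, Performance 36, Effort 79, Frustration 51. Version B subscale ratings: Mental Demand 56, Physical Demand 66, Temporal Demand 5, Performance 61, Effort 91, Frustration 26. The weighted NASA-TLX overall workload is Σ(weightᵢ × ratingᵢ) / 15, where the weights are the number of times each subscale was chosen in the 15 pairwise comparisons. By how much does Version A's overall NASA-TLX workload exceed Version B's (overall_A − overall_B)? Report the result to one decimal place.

Version A weighted sum = 2·52 + 2·51 + 3·16 + 1·36 + 2·79 + 5·51 = 104 + 102 + 48 + 36 + 158 + 255 = 703; overall_A = 703/15 = 46.8667.
Version B weighted sum = 2·56 + 2·66 + 3·5 + 1·61 + 2·91 + 5·26 = 112 + 132 + 15 + 61 + 182 + 130 = 632; overall_B = 632/15 = 42.1333.
Difference = 46.8667 − 42.1333 = 4.7334 ≈ 4.7.

4.7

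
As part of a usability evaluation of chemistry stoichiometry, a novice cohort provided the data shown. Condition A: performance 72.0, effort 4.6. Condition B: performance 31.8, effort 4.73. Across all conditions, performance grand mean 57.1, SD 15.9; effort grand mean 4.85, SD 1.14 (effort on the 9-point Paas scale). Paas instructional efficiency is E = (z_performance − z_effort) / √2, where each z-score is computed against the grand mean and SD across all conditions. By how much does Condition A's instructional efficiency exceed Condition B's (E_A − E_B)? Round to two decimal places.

1.87

Condition A: z_P = (72.0 − 57.1)/15.9 = 0.9371; z_E = (4.6 − 4.85)/1.14 = -0.2193; E_A = (0.9371 − (-0.2193))/√2 = 0.8177.
Condition B: z_P = (31.8 − 57.1)/15.9 = -1.5912; z_E = (4.73 − 4.85)/1.14 = -0.1053; E_B = (-1.5912 − (-0.1053))/√2 = -1.0507.
E_A − E_B = 0.8177 − (-1.0507) = 1.8684 ≈ 1.87.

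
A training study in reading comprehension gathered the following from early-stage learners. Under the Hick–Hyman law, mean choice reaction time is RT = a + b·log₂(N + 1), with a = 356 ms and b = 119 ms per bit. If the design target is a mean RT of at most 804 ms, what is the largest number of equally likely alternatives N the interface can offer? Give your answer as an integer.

12

Set 356 + 119·log₂(N + 1) ≤ 804.
log₂(N + 1) ≤ (804 − 356) / 119 = 3.7647.
N + 1 ≤ 2^3.7647 = 13.5921.
N ≤ 12.5921, so the largest integer N is 12.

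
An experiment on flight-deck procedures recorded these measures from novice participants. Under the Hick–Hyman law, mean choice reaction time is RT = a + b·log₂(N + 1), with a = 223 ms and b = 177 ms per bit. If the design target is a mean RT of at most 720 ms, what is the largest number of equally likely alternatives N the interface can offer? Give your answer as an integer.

Set 223 + 177·log₂(N + 1) ≤ 720.
log₂(N + 1) ≤ (720 − 223) / 177 = 2.8079.
N + 1 ≤ 2^2.8079 = 7.0026.
N ≤ 6.0026, so the largest integer N is 6.

6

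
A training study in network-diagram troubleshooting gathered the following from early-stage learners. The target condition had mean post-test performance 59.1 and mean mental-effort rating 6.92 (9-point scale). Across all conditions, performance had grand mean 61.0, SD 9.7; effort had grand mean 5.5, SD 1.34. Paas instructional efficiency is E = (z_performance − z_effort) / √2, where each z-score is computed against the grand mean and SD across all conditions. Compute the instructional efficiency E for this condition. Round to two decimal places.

-0.89

z_performance = (59.1 − 61.0) / 9.7 = -1.9000 / 9.7 = -0.1959.
z_effort = (6.92 − 5.5) / 1.34 = 1.4200 / 1.34 = 1.0597.
z_P − z_E = -0.1959 − 1.0597 = -1.2556.
E = -1.2556 / √2 = -1.2556 / 1.41421 = -0.8878 ≈ -0.89.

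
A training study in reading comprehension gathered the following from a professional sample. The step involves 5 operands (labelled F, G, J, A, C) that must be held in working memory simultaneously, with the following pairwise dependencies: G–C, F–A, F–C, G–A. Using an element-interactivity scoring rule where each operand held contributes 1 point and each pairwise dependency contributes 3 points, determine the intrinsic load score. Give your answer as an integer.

Count of operands held simultaneously: 5.
Count of pairwise dependencies listed: 4.
Element contribution: 5 × 1 = 5.
Interaction contribution: 4 × 3 = 12.
Intrinsic load = 5 + 12 = 17.

17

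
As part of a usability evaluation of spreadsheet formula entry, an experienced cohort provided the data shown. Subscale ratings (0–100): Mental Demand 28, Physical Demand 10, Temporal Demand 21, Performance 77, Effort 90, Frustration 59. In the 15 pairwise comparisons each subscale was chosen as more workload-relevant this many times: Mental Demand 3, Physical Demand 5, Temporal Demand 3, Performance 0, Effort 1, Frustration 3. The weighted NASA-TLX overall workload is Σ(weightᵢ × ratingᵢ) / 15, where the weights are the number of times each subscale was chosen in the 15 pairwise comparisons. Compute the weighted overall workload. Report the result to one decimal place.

30.9

The tallies are the weights (they sum to 15).
Weighted sum = 3·28 + 5·10 + 3·21 + 0·77 + 1·90 + 3·59
            = 84 + 50 + 63 + 0 + 90 + 177 = 464.
Overall workload = 464 / 15 = 30.9333 ≈ 30.9.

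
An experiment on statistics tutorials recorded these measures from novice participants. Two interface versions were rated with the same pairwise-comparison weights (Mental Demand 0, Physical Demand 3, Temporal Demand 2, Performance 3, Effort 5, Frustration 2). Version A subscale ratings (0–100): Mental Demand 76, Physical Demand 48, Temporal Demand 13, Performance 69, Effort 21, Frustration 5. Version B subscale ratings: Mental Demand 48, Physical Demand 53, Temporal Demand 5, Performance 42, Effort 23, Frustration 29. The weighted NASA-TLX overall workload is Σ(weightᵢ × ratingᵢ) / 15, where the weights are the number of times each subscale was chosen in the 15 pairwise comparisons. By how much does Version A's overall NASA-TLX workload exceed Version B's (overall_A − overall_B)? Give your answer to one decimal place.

1.6

Version A weighted sum = 0·76 + 3·48 + 2·13 + 3·69 + 5·21 + 2·5 = 0 + 144 + 26 + 207 + 105 + 10 = 492; overall_A = 492/15 = 32.8000.
Version B weighted sum = 0·48 + 3·53 + 2·5 + 3·42 + 5·23 + 2·29 = 0 + 159 + 10 + 126 + 115 + 58 = 468; overall_B = 468/15 = 31.2000.
Difference = 32.8000 − 31.2000 = 1.6000 ≈ 1.6.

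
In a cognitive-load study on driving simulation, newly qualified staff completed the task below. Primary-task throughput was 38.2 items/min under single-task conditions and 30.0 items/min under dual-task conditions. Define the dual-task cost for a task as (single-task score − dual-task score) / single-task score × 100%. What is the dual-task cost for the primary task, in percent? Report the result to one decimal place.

Cost = (38.2 − 30.0) / 38.2 × 100%
     = 8.2000 / 38.2 × 100% = 21.4660%.
≈ 21.5%.

21.5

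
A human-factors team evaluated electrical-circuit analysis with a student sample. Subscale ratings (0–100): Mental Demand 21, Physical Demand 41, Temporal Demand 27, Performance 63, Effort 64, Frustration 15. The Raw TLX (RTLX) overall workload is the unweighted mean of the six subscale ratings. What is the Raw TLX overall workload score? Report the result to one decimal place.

Sum of ratings = 21 + 41 + 27 + 63 + 64 + 15 = 231.
RTLX = 231 / 6 = 38.5000 ≈ 38.5.

38.5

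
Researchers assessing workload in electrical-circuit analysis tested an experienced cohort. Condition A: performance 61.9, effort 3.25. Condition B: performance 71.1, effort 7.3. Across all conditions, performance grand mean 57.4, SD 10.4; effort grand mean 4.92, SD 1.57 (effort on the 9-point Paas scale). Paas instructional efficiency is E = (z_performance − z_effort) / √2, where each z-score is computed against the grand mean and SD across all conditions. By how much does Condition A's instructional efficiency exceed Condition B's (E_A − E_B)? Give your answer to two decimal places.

Condition A: z_P = (61.9 − 57.4)/10.4 = 0.4327; z_E = (3.25 − 4.92)/1.57 = -1.0637; E_A = (0.4327 − (-1.0637))/√2 = 1.0581.
Condition B: z_P = (71.1 − 57.4)/10.4 = 1.3173; z_E = (7.3 − 4.92)/1.57 = 1.5159; E_B = (1.3173 − 1.5159)/√2 = -0.1404.
E_A − E_B = 1.0581 − (-0.1404) = 1.1985 ≈ 1.20.

1.20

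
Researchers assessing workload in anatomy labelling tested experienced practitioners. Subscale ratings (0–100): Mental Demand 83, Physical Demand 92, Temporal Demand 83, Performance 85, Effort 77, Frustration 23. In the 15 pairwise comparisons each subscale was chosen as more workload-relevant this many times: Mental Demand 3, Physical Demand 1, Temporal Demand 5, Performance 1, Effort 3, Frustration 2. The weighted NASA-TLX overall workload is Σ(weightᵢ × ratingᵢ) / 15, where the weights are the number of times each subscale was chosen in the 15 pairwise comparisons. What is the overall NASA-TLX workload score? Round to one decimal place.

74.5

The tallies are the weights (they sum to 15).
Weighted sum = 3·83 + 1·92 + 5·83 + 1·85 + 3·77 + 2·23
            = 249 + 92 + 415 + 85 + 231 + 46 = 1118.
Overall workload = 1118 / 15 = 74.5333 ≈ 74.5.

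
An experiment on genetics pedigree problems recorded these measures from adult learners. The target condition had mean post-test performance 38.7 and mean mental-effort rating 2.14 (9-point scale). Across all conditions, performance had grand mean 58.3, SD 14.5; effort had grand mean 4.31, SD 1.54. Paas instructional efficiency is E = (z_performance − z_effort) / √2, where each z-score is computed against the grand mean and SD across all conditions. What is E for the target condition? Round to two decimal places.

0.04

z_performance = (38.7 − 58.3) / 14.5 = -19.6000 / 14.5 = -1.3517.
z_effort = (2.14 − 4.31) / 1.54 = -2.1700 / 1.54 = -1.4091.
z_P − z_E = -1.3517 − (-1.4091) = 0.0574.
E = 0.0574 / √2 = 0.0574 / 1.41421 = 0.0406 ≈ 0.04.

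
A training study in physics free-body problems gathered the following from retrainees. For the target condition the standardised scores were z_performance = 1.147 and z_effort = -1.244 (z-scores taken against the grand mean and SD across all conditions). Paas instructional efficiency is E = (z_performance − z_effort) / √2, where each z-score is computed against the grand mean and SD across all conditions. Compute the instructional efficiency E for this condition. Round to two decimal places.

z_P − z_E = 1.147 − (-1.244) = 2.3910.
E = 2.3910 / √2 = 2.3910 / 1.41421 = 1.6907 ≈ 1.69.

1.69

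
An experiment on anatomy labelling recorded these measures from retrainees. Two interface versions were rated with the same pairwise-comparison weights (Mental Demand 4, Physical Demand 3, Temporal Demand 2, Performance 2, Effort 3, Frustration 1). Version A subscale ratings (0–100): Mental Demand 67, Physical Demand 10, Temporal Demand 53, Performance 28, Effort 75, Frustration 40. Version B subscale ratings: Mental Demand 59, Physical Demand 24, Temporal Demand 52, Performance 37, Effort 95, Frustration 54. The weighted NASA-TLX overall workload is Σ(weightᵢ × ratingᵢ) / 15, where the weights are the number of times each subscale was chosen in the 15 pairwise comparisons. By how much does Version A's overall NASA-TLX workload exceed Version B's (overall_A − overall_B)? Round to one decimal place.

Version A weighted sum = 4·67 + 3·10 + 2·53 + 2·28 + 3·75 + 1·40 = 268 + 30 + 106 + 56 + 225 + 40 = 725; overall_A = 725/15 = 48.3333.
Version B weighted sum = 4·59 + 3·24 + 2·52 + 2·37 + 3·95 + 1·54 = 236 + 72 + 104 + 74 + 285 + 54 = 825; overall_B = 825/15 = 55.0000.
Difference = 48.3333 − 55.0000 = -6.6667 ≈ -6.7.

-6.7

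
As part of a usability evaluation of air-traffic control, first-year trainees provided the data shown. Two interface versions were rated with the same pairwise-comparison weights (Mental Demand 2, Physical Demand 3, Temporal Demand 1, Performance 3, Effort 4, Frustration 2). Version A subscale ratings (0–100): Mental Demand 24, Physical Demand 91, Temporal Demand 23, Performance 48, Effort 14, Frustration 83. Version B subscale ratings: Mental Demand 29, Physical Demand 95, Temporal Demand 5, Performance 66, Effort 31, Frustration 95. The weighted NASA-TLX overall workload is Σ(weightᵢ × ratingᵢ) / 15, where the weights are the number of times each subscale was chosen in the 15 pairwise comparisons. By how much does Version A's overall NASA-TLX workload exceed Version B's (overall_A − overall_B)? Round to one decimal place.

Version A weighted sum = 2·24 + 3·91 + 1·23 + 3·48 + 4·14 + 2·83 = 48 + 273 + 23 + 144 + 56 + 166 = 710; overall_A = 710/15 = 47.3333.
Version B weighted sum = 2·29 + 3·95 + 1·5 + 3·66 + 4·31 + 2·95 = 58 + 285 + 5 + 198 + 124 + 190 = 860; overall_B = 860/15 = 57.3333.
Difference = 47.3333 − 57.3333 = -10.0000 ≈ -10.0.

-10.0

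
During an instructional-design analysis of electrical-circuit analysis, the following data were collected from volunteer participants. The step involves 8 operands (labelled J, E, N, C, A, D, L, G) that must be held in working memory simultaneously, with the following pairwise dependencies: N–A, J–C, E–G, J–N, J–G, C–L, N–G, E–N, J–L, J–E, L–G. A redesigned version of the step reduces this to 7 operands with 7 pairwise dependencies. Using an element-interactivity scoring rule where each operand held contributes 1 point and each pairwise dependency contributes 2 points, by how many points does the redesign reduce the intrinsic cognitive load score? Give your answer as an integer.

9

Original: 8 × 1 + 11 × 2 = 8 + 22 = 30.
Redesigned: 7 × 1 + 7 × 2 = 7 + 14 = 21.
Reduction = 30 − 21 = 9.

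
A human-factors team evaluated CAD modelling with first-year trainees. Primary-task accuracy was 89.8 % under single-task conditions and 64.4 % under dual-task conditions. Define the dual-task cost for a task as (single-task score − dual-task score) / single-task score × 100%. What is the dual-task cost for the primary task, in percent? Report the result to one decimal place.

Cost = (89.8 − 64.4) / 89.8 × 100%
     = 25.4000 / 89.8 × 100% = 28.2851%.
≈ 28.3%.

28.3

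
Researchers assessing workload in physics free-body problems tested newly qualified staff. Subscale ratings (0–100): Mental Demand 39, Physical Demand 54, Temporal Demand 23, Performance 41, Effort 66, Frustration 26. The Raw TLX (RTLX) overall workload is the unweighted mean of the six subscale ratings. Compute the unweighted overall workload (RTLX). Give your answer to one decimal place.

41.5

Sum of ratings = 39 + 54 + 23 + 41 + 66 + 26 = 249.
RTLX = 249 / 6 = 41.5000 ≈ 41.5.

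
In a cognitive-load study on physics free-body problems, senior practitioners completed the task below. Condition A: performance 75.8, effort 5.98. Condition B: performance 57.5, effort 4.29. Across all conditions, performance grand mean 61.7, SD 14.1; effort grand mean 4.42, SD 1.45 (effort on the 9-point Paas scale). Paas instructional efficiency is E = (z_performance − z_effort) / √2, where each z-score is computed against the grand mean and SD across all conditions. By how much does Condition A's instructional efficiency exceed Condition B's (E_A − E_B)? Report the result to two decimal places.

Condition A: z_P = (75.8 − 61.7)/14.1 = 1.0000; z_E = (5.98 − 4.42)/1.45 = 1.0759; E_A = (1.0000 − 1.0759)/√2 = -0.0537.
Condition B: z_P = (57.5 − 61.7)/14.1 = -0.2979; z_E = (4.29 − 4.42)/1.45 = -0.0897; E_B = (-0.2979 − (-0.0897))/√2 = -0.1472.
E_A − E_B = -0.0537 − (-0.1472) = 0.0935 ≈ 0.09.

0.09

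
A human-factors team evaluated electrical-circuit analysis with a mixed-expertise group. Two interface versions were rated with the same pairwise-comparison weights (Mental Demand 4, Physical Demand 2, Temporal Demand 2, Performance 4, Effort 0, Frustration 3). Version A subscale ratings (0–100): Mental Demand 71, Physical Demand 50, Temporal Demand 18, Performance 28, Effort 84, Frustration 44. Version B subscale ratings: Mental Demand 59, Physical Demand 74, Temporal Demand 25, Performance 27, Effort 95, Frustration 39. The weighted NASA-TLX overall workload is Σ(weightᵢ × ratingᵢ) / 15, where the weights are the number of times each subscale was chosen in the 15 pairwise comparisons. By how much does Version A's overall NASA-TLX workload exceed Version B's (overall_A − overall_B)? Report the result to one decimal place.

Version A weighted sum = 4·71 + 2·50 + 2·18 + 4·28 + 0·84 + 3·44 = 284 + 100 + 36 + 112 + 0 + 132 = 664; overall_A = 664/15 = 44.2667.
Version B weighted sum = 4·59 + 2·74 + 2·25 + 4·27 + 0·95 + 3·39 = 236 + 148 + 50 + 108 + 0 + 117 = 659; overall_B = 659/15 = 43.9333.
Difference = 44.2667 − 43.9333 = 0.3334 ≈ 0.3.

0.3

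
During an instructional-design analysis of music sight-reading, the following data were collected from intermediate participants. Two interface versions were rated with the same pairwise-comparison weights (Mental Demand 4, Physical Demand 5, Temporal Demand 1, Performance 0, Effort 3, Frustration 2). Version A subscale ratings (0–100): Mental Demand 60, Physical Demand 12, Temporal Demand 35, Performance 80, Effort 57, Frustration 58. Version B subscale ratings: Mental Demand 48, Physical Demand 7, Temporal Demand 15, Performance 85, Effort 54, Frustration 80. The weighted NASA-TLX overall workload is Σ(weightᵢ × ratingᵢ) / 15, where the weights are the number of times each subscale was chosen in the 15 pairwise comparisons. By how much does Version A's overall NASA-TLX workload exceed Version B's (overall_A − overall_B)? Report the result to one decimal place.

Version A weighted sum = 4·60 + 5·12 + 1·35 + 0·80 + 3·57 + 2·58 = 240 + 60 + 35 + 0 + 171 + 116 = 622; overall_A = 622/15 = 41.4667.
Version B weighted sum = 4·48 + 5·7 + 1·15 + 0·85 + 3·54 + 2·80 = 192 + 35 + 15 + 0 + 162 + 160 = 564; overall_B = 564/15 = 37.6000.
Difference = 41.4667 − 37.6000 = 3.8667 ≈ 3.9.

3.9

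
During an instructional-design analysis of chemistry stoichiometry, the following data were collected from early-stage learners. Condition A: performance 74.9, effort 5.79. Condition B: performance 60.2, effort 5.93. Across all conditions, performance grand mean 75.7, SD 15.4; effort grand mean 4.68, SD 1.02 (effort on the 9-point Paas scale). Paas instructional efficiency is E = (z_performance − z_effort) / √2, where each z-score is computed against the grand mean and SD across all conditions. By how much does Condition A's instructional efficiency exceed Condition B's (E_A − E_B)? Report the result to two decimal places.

0.77

Condition A: z_P = (74.9 − 75.7)/15.4 = -0.0519; z_E = (5.79 − 4.68)/1.02 = 1.0882; E_A = (-0.0519 − 1.0882)/√2 = -0.8062.
Condition B: z_P = (60.2 − 75.7)/15.4 = -1.0065; z_E = (5.93 − 4.68)/1.02 = 1.2255; E_B = (-1.0065 − 1.2255)/√2 = -1.5783.
E_A − E_B = -0.8062 − (-1.5783) = 0.7721 ≈ 0.77.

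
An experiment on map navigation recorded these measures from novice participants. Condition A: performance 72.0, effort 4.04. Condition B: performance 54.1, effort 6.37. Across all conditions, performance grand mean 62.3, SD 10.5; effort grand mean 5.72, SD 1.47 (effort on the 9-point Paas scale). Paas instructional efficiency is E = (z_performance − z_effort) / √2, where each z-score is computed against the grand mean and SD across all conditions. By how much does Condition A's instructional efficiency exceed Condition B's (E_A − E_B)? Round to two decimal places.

Condition A: z_P = (72.0 − 62.3)/10.5 = 0.9238; z_E = (4.04 − 5.72)/1.47 = -1.1429; E_A = (0.9238 − (-1.1429))/√2 = 1.4614.
Condition B: z_P = (54.1 − 62.3)/10.5 = -0.7810; z_E = (6.37 − 5.72)/1.47 = 0.4422; E_B = (-0.7810 − 0.4422)/√2 = -0.8649.
E_A − E_B = 1.4614 − (-0.8649) = 2.3263 ≈ 2.33.

2.33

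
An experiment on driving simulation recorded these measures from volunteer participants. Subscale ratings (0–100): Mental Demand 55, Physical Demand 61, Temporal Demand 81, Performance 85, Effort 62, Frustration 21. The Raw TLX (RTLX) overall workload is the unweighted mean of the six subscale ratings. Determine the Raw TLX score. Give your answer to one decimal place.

Sum of ratings = 55 + 61 + 81 + 85 + 62 + 21 = 365.
RTLX = 365 / 6 = 60.8333 ≈ 60.8.

60.8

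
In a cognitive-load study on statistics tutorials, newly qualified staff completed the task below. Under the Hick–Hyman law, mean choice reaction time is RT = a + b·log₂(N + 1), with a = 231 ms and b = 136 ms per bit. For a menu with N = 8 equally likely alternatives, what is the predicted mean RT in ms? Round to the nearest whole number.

662

log₂(8 + 1) = log₂(9) = 3.1699.
RT = 231 + 136 × 3.1699 = 231 + 431.1064 = 662.1064 ms.
≈ 662 ms.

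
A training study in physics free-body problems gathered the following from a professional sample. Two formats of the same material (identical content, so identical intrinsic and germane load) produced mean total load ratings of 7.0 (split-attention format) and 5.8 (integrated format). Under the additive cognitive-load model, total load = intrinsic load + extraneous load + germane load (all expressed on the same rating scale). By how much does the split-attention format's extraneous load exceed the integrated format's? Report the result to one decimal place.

Intrinsic and germane load are equal across formats, so the difference in total load equals the difference in extraneous load.
Extraneous-load difference = 7.0 − 5.8 = 1.2.

1.2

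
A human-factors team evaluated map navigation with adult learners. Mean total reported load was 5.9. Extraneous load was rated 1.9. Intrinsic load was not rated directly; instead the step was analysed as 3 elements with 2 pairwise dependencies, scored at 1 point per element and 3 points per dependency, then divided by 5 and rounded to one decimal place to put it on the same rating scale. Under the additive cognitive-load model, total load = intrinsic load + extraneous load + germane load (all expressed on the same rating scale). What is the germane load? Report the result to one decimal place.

Intrinsic (element-interactivity): (3 × 1 + 2 × 3) / 5 = 9 / 5 = 1.8000 → 1.8.
germane load = total − intrinsic − extraneous
             = 5.9 − 1.8 − 1.9 = 2.2.

2.2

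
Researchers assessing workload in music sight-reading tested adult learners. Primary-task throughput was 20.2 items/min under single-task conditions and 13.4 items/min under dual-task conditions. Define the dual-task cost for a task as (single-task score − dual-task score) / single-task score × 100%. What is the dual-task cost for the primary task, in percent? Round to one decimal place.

33.7

Cost = (20.2 − 13.4) / 20.2 × 100%
     = 6.8000 / 20.2 × 100% = 33.6634%.
≈ 33.7%.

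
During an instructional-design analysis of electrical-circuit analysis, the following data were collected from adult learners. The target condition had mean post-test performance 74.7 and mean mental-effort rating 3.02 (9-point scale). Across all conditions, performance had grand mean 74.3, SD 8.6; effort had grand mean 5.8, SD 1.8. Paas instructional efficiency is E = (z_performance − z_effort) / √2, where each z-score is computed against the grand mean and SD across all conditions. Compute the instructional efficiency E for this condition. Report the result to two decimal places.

1.12

z_performance = (74.7 − 74.3) / 8.6 = 0.4000 / 8.6 = 0.0465.
z_effort = (3.02 − 5.8) / 1.8 = -2.7800 / 1.8 = -1.5444.
z_P − z_E = 0.0465 − (-1.5444) = 1.5909.
E = 1.5909 / √2 = 1.5909 / 1.41421 = 1.1249 ≈ 1.12.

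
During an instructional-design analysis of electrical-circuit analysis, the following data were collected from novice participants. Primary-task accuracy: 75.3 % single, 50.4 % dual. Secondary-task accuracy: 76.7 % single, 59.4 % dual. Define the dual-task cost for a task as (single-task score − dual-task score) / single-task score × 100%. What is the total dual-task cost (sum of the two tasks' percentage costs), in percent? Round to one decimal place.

Primary cost = (75.3 − 50.4) / 75.3 × 100% = 33.0677%.
Secondary cost = (76.7 − 59.4) / 76.7 × 100% = 22.5554%.
Total = 33.0677% + 22.5554% = 55.6231% ≈ 55.6%.

55.6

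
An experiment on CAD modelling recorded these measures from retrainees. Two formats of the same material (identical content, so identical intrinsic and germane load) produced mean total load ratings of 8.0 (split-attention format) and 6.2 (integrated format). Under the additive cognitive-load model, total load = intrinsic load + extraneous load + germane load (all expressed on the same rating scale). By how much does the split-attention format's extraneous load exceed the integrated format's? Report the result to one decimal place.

Intrinsic and germane load are equal across formats, so the difference in total load equals the difference in extraneous load.
Extraneous-load difference = 8.0 − 6.2 = 1.8.

1.8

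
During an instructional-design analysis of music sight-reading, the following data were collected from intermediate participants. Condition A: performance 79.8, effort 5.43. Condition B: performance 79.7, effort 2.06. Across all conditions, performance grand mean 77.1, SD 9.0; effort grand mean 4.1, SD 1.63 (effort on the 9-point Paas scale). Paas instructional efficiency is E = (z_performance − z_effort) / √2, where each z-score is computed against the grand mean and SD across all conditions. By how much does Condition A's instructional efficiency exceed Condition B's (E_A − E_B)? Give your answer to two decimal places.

Condition A: z_P = (79.8 − 77.1)/9.0 = 0.3000; z_E = (5.43 − 4.1)/1.63 = 0.8160; E_A = (0.3000 − 0.8160)/√2 = -0.3649.
Condition B: z_P = (79.7 − 77.1)/9.0 = 0.2889; z_E = (2.06 − 4.1)/1.63 = -1.2515; E_B = (0.2889 − (-1.2515))/√2 = 1.0892.
E_A − E_B = -0.3649 − 1.0892 = -1.4541 ≈ -1.45.

-1.45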